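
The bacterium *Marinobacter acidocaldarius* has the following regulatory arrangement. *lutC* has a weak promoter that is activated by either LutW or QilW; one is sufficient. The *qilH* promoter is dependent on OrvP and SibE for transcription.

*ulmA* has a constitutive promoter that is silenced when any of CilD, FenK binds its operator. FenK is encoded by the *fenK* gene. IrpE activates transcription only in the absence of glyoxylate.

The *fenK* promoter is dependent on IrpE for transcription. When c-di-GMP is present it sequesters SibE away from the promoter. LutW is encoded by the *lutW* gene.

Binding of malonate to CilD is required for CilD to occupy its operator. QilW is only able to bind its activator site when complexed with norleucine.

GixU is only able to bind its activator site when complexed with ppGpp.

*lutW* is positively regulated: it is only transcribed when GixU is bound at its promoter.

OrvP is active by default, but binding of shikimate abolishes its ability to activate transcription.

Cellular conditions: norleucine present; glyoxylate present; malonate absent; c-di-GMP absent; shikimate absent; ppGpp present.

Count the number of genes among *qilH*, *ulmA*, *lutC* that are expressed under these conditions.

3

Shikimate is absent, so OrvP is active.
c-di-GMP is absent, so SibE is active.
No repressor is bound and OrvP and SibE are active, so *qilH* is transcribed.
→ *qilH* is ON.
Malonate is absent, so CilD is inactive.
Glyoxylate is present, so IrpE is inactive.
Required activator IrpE is absent, so *fenK* is not transcribed.
So FenK is not produced.
With no repressor bound, *ulmA* is transcribed.
→ *ulmA* is ON.
ppGpp is present, so GixU is active.
No repressor is bound and GixU is active, so *lutW* is transcribed.
So LutW is produced and active.
Norleucine is present, so QilW is active.
Activator LutW is present, so *lutC* is transcribed.
→ *lutC* is ON.
3 of the 3 genes are transcribed.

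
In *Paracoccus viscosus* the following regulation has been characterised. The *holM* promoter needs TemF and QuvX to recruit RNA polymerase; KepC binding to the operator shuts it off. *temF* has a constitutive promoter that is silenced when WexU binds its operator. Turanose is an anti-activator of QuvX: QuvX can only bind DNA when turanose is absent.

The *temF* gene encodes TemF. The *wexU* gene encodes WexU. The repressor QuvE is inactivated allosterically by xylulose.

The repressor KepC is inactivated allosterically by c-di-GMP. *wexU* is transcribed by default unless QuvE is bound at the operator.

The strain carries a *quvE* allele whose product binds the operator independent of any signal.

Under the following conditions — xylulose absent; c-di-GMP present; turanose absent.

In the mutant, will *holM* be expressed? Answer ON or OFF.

QuvE is constitutively active in this strain.
With repressor QuvE bound, *wexU* is not transcribed.
So WexU is not produced.
With no repressor bound, *temF* is transcribed.
So TemF is produced and active.
c-di-GMP is present, so KepC is inactive.
Turanose is absent, so QuvX is active.
No repressor is bound and TemF and QuvX are active, so *holM* is transcribed.

ON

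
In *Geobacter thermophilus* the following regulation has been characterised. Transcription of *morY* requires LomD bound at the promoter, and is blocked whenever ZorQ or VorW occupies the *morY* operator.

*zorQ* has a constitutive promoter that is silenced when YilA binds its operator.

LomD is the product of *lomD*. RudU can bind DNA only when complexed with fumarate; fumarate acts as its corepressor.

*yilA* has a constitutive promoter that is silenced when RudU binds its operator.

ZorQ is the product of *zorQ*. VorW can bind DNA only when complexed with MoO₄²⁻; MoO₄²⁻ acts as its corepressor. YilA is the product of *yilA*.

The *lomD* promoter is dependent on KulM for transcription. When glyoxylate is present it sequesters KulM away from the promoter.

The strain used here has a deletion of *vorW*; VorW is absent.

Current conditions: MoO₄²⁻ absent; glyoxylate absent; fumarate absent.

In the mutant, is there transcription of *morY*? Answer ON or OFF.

Glyoxylate is absent, so KulM is active.
No repressor is bound and KulM is active, so *lomD* is transcribed.
So LomD is produced and active.
Fumarate is absent, so RudU is inactive.
With no repressor bound, *yilA* is transcribed.
So YilA is produced and active.
With repressor YilA bound, *zorQ* is not transcribed.
So ZorQ is not produced.
VorW is non-functional in this strain, so it has no effect.
No repressor is bound and LomD is active, so *morY* is transcribed.

ON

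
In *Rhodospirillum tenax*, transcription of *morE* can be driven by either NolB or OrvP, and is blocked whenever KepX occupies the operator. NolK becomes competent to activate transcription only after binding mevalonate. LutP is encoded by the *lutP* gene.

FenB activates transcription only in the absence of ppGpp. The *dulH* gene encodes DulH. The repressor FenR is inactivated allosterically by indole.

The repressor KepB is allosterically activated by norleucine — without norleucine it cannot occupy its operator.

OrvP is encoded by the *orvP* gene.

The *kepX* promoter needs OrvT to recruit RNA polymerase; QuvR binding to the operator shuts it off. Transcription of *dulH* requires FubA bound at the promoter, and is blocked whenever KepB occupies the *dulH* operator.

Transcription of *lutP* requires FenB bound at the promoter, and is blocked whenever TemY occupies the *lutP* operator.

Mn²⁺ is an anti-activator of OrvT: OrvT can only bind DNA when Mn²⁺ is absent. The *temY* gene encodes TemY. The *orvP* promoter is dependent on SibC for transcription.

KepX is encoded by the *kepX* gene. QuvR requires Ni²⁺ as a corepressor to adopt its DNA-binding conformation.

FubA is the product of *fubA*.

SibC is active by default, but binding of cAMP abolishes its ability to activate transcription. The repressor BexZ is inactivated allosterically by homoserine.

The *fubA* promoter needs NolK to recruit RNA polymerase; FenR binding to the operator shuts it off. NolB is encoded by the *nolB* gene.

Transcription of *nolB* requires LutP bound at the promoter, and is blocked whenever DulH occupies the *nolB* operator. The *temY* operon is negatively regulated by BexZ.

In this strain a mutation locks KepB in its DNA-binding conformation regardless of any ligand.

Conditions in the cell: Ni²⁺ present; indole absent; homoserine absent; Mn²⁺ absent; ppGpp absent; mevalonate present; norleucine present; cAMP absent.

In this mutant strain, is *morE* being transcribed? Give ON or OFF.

ON

Homoserine is absent, so BexZ is active.
With repressor BexZ bound, *temY* is not transcribed.
So TemY is not produced.
ppGpp is absent, so FenB is active.
No repressor is bound and FenB is active, so *lutP* is transcribed.
So LutP is produced and active.
Indole is absent, so FenR is active.
Mevalonate is present, so NolK is active.
With repressor FenR bound, *fubA* is not transcribed.
So FubA is not produced.
KepB is constitutively active in this strain.
With repressor KepB bound, *dulH* is not transcribed.
So DulH is not produced.
No repressor is bound and LutP is active, so *nolB* is transcribed.
So NolB is produced and active.
Ni²⁺ is present, so QuvR is active.
Mn²⁺ is absent, so OrvT is active.
With repressor QuvR bound, *kepX* is not transcribed.
So KepX is not produced.
cAMP is absent, so SibC is active.
No repressor is bound and SibC is active, so *orvP* is transcribed.
So OrvP is produced and active.
Activator NolB is present, so *morE* is transcribed.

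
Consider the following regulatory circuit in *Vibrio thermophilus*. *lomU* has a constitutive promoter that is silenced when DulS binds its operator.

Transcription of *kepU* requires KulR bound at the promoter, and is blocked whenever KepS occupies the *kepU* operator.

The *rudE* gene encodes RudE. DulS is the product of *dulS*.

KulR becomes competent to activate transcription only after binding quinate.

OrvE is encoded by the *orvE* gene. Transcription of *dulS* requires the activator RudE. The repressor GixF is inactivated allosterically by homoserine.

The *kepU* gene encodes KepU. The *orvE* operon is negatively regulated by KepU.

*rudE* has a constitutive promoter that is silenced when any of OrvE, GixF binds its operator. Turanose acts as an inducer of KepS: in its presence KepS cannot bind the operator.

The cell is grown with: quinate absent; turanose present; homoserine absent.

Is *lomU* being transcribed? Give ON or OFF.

Turanose is present, so KepS is inactive.
Quinate is absent, so KulR is inactive.
Required activator KulR is absent, so *kepU* is not transcribed.
So KepU is not produced.
With no repressor bound, *orvE* is transcribed.
So OrvE is produced and active.
Homoserine is absent, so GixF is active.
With repressor OrvE bound, *rudE* is not transcribed.
So RudE is not produced.
Required activator RudE is absent, so *dulS* is not transcribed.
So DulS is not produced.
With no repressor bound, *lomU* is transcribed.

ON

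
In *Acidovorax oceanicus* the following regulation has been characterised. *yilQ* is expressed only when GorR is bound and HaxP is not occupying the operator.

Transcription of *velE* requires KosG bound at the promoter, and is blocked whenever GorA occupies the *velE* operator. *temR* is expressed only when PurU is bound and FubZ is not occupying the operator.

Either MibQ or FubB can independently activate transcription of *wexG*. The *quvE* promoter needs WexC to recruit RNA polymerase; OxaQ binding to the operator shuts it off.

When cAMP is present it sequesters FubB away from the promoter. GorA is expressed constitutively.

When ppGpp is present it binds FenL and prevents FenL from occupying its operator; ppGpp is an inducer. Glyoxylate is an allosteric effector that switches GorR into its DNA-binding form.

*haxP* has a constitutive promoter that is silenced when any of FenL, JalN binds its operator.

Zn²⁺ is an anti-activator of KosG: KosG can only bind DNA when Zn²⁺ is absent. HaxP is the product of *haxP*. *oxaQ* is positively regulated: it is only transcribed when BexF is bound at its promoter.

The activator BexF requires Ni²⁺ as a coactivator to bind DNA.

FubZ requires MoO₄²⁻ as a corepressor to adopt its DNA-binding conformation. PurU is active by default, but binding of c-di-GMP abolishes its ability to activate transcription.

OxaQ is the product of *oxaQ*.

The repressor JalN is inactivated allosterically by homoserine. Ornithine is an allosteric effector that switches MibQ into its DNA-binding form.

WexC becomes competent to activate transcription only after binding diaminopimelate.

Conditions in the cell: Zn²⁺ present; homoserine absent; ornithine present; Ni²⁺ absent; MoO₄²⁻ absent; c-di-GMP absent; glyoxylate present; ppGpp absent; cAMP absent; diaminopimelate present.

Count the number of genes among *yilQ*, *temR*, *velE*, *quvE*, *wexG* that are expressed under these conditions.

4

ppGpp is absent, so FenL is active.
Homoserine is absent, so JalN is active.
With repressor FenL bound, *haxP* is not transcribed.
So HaxP is not produced.
Glyoxylate is present, so GorR is active.
No repressor is bound and GorR is active, so *yilQ* is transcribed.
→ *yilQ* is ON.
MoO₄²⁻ is absent, so FubZ is inactive.
c-di-GMP is absent, so PurU is active.
No repressor is bound and PurU is active, so *temR* is transcribed.
→ *temR* is ON.
Zn²⁺ is present, so KosG is inactive.
GorA is produced constitutively and is active.
With repressor GorA bound, *velE* is not transcribed.
→ *velE* is OFF.
Diaminopimelate is present, so WexC is active.
Ni²⁺ is absent, so BexF is inactive.
Required activator BexF is absent, so *oxaQ* is not transcribed.
So OxaQ is not produced.
No repressor is bound and WexC is active, so *quvE* is transcribed.
→ *quvE* is ON.
Ornithine is present, so MibQ is active.
cAMP is absent, so FubB is active.
Activator MibQ is present, so *wexG* is transcribed.
→ *wexG* is ON.
4 of the 5 genes are transcribed.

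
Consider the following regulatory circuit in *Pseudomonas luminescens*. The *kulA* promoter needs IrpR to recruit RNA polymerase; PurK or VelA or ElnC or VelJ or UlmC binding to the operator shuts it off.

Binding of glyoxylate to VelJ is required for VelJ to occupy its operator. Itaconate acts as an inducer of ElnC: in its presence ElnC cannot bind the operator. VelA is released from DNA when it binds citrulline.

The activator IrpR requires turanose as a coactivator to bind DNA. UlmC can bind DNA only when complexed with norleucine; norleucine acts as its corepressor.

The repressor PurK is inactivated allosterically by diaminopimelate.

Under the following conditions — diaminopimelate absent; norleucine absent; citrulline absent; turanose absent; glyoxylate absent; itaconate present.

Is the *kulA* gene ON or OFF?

Diaminopimelate is absent, so PurK is active.
Citrulline is absent, so VelA is active.
Itaconate is present, so ElnC is inactive.
Glyoxylate is absent, so VelJ is inactive.
Norleucine is absent, so UlmC is inactive.
Turanose is absent, so IrpR is inactive.
With repressor PurK bound, *kulA* is not transcribed.

OFF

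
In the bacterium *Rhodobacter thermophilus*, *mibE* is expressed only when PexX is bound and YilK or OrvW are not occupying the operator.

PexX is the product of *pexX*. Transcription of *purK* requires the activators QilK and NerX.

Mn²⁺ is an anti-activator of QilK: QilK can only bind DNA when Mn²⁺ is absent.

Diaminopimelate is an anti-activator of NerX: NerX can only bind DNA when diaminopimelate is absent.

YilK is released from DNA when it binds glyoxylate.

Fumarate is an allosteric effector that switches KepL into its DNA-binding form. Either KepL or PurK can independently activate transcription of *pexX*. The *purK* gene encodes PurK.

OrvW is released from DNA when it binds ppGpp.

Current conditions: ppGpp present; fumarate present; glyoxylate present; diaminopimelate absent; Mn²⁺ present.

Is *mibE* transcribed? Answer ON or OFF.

ON

Fumarate is present, so KepL is active.
Mn²⁺ is present, so QilK is inactive.
Diaminopimelate is absent, so NerX is active.
Required activator QilK is absent, so *purK* is not transcribed.
So PurK is not produced.
Activator KepL is present, so *pexX* is transcribed.
So PexX is produced and active.
Glyoxylate is present, so YilK is inactive.
ppGpp is present, so OrvW is inactive.
No repressor is bound and PexX is active, so *mibE* is transcribed.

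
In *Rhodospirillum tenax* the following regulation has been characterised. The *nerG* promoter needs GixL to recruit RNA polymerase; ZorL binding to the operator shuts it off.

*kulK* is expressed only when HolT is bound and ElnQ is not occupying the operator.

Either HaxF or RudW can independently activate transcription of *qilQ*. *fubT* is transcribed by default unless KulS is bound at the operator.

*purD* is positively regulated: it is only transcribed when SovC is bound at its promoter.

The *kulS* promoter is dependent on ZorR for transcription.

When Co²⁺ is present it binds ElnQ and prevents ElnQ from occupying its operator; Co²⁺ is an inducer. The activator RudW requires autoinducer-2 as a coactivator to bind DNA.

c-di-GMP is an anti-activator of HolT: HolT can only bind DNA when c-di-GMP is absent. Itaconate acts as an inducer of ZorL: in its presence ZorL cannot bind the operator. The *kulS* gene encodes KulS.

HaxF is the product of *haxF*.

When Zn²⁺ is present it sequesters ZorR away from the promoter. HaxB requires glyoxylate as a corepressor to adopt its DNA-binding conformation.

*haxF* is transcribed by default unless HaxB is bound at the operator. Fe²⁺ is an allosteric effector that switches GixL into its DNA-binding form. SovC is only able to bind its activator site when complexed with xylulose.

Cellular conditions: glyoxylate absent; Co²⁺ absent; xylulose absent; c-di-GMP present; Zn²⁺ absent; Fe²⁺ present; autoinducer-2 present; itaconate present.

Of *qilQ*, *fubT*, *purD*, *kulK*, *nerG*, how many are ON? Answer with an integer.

Glyoxylate is absent, so HaxB is inactive.
With no repressor bound, *haxF* is transcribed.
So HaxF is produced and active.
Autoinducer-2 is present, so RudW is active.
Activator HaxF is present, so *qilQ* is transcribed.
→ *qilQ* is ON.
Zn²⁺ is absent, so ZorR is active.
No repressor is bound and ZorR is active, so *kulS* is transcribed.
So KulS is produced and active.
With repressor KulS bound, *fubT* is not transcribed.
→ *fubT* is OFF.
Xylulose is absent, so SovC is inactive.
Required activator SovC is absent, so *purD* is not transcribed.
→ *purD* is OFF.
Co²⁺ is absent, so ElnQ is active.
c-di-GMP is present, so HolT is inactive.
With repressor ElnQ bound, *kulK* is not transcribed.
→ *kulK* is OFF.
Itaconate is present, so ZorL is inactive.
Fe²⁺ is present, so GixL is active.
No repressor is bound and GixL is active, so *nerG* is transcribed.
→ *nerG* is ON.
2 of the 5 genes are transcribed.

2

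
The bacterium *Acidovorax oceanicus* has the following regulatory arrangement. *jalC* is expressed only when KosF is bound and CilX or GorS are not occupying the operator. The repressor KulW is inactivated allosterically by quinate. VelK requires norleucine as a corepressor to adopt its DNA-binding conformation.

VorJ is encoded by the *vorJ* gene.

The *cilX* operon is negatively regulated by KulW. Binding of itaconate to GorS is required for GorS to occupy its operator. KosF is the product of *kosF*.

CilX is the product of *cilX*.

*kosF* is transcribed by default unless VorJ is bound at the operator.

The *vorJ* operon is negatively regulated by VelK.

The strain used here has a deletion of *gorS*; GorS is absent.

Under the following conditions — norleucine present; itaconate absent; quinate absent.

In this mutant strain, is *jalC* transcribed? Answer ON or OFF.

Norleucine is present, so VelK is active.
With repressor VelK bound, *vorJ* is not transcribed.
So VorJ is not produced.
With no repressor bound, *kosF* is transcribed.
So KosF is produced and active.
Quinate is absent, so KulW is active.
With repressor KulW bound, *cilX* is not transcribed.
So CilX is not produced.
GorS is non-functional in this strain, so it has no effect.
No repressor is bound and KosF is active, so *jalC* is transcribed.

ON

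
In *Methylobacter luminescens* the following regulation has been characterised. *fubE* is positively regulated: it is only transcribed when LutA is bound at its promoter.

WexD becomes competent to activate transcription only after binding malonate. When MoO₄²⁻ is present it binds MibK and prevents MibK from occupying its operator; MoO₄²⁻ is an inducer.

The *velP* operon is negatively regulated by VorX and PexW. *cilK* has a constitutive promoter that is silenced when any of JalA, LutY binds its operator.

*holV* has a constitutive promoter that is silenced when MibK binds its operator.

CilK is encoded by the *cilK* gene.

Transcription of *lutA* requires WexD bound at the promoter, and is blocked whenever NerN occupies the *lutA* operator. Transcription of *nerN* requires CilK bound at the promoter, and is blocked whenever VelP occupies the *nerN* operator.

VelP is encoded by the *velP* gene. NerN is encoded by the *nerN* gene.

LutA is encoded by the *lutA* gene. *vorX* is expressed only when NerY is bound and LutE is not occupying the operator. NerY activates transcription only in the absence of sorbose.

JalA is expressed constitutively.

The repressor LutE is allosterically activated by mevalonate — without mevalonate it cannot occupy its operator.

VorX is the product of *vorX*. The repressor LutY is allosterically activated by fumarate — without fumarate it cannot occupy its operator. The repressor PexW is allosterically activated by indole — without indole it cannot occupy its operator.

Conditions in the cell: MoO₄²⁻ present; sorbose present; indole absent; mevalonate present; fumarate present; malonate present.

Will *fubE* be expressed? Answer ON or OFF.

Mevalonate is present, so LutE is active.
Sorbose is present, so NerY is inactive.
With repressor LutE bound, *vorX* is not transcribed.
So VorX is not produced.
Indole is absent, so PexW is inactive.
With no repressor bound, *velP* is transcribed.
So VelP is produced and active.
JalA is produced constitutively and is active.
Fumarate is present, so LutY is active.
With repressor JalA bound, *cilK* is not transcribed.
So CilK is not produced.
With repressor VelP bound, *nerN* is not transcribed.
So NerN is not produced.
Malonate is present, so WexD is active.
No repressor is bound and WexD is active, so *lutA* is transcribed.
So LutA is produced and active.
No repressor is bound and LutA is active, so *fubE* is transcribed.

ON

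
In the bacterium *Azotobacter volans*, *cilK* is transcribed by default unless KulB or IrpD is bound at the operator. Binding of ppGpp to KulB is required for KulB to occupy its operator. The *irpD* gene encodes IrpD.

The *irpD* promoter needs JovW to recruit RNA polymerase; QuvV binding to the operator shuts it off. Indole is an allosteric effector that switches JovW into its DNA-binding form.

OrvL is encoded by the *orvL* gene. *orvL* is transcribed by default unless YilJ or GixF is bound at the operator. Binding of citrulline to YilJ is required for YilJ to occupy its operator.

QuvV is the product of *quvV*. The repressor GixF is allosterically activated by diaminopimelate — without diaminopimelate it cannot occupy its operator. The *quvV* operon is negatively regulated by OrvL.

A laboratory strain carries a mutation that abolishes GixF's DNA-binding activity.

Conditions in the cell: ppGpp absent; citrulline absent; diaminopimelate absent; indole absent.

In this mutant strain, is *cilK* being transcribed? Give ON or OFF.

ppGpp is absent, so KulB is inactive.
Citrulline is absent, so YilJ is inactive.
GixF is non-functional in this strain, so it has no effect.
With no repressor bound, *orvL* is transcribed.
So OrvL is produced and active.
With repressor OrvL bound, *quvV* is not transcribed.
So QuvV is not produced.
Indole is absent, so JovW is inactive.
Required activator JovW is absent, so *irpD* is not transcribed.
So IrpD is not produced.
With no repressor bound, *cilK* is transcribed.

ON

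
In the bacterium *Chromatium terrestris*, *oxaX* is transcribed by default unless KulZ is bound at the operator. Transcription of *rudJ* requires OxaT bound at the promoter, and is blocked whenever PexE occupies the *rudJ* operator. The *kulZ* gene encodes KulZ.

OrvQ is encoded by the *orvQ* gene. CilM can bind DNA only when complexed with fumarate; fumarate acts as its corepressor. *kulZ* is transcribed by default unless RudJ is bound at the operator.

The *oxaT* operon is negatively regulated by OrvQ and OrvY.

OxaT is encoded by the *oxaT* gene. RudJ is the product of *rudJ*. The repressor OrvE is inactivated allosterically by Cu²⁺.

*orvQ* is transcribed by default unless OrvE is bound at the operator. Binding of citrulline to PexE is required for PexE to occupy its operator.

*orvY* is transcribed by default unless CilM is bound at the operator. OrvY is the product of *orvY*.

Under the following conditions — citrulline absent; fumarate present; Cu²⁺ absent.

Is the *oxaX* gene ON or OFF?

ON

Cu²⁺ is absent, so OrvE is active.
With repressor OrvE bound, *orvQ* is not transcribed.
So OrvQ is not produced.
Fumarate is present, so CilM is active.
With repressor CilM bound, *orvY* is not transcribed.
So OrvY is not produced.
With no repressor bound, *oxaT* is transcribed.
So OxaT is produced and active.
Citrulline is absent, so PexE is inactive.
No repressor is bound and OxaT is active, so *rudJ* is transcribed.
So RudJ is produced and active.
With repressor RudJ bound, *kulZ* is not transcribed.
So KulZ is not produced.
With no repressor bound, *oxaX* is transcribed.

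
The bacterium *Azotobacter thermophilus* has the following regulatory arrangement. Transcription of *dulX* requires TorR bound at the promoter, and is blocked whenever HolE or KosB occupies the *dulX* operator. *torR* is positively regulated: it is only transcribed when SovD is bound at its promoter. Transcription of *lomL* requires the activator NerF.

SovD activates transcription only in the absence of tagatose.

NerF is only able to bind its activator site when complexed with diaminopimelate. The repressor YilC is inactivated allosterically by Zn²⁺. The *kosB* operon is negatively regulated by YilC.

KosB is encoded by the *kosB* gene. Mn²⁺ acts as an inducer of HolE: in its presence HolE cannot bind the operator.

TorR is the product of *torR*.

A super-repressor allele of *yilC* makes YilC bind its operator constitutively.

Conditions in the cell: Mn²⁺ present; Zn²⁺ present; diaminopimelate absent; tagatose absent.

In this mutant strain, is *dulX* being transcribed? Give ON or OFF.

ON

Mn²⁺ is present, so HolE is inactive.
YilC is constitutively active in this strain.
With repressor YilC bound, *kosB* is not transcribed.
So KosB is not produced.
Tagatose is absent, so SovD is active.
No repressor is bound and SovD is active, so *torR* is transcribed.
So TorR is produced and active.
No repressor is bound and TorR is active, so *dulX* is transcribed.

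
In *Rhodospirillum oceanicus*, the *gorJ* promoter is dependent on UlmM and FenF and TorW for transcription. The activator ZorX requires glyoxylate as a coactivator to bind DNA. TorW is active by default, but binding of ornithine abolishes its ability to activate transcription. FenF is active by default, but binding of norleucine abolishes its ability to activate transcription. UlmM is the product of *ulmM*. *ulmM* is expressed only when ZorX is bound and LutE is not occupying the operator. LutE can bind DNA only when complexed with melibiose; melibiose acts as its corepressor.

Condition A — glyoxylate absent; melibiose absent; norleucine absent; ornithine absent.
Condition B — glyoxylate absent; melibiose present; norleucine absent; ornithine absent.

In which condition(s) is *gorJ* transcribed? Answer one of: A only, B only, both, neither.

Condition A:
Glyoxylate is absent, so ZorX is inactive.
Melibiose is absent, so LutE is inactive.
Required activator ZorX is absent, so *ulmM* is not transcribed.
So UlmM is not produced.
Norleucine is absent, so FenF is active.
Ornithine is absent, so TorW is active.
Required activator UlmM is absent, so *gorJ* is not transcribed.
→ *gorJ* is OFF in A.
Condition B:
Glyoxylate is absent, so ZorX is inactive.
Melibiose is present, so LutE is active.
With repressor LutE bound, *ulmM* is not transcribed.
So UlmM is not produced.
Norleucine is absent, so FenF is active.
Ornithine is absent, so TorW is active.
Required activator UlmM is absent, so *gorJ* is not transcribed.
→ *gorJ* is OFF in B.

neither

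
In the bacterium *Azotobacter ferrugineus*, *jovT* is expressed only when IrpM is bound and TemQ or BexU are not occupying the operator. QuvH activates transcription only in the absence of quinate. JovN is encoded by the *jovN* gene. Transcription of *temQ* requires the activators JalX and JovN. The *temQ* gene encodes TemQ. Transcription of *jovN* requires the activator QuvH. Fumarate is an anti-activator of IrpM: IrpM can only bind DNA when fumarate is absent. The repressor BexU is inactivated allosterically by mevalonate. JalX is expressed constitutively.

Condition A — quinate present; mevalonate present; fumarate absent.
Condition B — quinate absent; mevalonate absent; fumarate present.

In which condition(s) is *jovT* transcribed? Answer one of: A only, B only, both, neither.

A only

Condition A:
JalX is produced constitutively and is active.
Quinate is present, so QuvH is inactive.
Required activator QuvH is absent, so *jovN* is not transcribed.
So JovN is not produced.
Required activator JovN is absent, so *temQ* is not transcribed.
So TemQ is not produced.
Mevalonate is present, so BexU is inactive.
Fumarate is absent, so IrpM is active.
No repressor is bound and IrpM is active, so *jovT* is transcribed.
→ *jovT* is ON in A.
Condition B:
JalX is produced constitutively and is active.
Quinate is absent, so QuvH is active.
No repressor is bound and QuvH is active, so *jovN* is transcribed.
So JovN is produced and active.
No repressor is bound and JalX and JovN are active, so *temQ* is transcribed.
So TemQ is produced and active.
Mevalonate is absent, so BexU is active.
Fumarate is present, so IrpM is inactive.
With repressor TemQ bound, *jovT* is not transcribed.
→ *jovT* is OFF in B.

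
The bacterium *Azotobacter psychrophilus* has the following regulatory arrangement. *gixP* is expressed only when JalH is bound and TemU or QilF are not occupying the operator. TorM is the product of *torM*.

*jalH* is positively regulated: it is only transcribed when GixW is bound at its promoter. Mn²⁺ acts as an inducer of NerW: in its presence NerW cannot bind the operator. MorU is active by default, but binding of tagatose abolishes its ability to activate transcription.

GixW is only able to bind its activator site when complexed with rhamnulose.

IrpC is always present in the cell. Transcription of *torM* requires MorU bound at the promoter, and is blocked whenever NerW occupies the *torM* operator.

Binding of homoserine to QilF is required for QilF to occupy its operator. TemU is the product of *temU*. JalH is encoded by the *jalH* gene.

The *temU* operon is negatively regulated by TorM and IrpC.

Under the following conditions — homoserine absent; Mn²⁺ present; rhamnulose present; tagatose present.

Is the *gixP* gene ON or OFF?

Mn²⁺ is present, so NerW is inactive.
Tagatose is present, so MorU is inactive.
Required activator MorU is absent, so *torM* is not transcribed.
So TorM is not produced.
IrpC is produced constitutively and is active.
With repressor IrpC bound, *temU* is not transcribed.
So TemU is not produced.
Rhamnulose is present, so GixW is active.
No repressor is bound and GixW is active, so *jalH* is transcribed.
So JalH is produced and active.
Homoserine is absent, so QilF is inactive.
No repressor is bound and JalH is active, so *gixP* is transcribed.

ON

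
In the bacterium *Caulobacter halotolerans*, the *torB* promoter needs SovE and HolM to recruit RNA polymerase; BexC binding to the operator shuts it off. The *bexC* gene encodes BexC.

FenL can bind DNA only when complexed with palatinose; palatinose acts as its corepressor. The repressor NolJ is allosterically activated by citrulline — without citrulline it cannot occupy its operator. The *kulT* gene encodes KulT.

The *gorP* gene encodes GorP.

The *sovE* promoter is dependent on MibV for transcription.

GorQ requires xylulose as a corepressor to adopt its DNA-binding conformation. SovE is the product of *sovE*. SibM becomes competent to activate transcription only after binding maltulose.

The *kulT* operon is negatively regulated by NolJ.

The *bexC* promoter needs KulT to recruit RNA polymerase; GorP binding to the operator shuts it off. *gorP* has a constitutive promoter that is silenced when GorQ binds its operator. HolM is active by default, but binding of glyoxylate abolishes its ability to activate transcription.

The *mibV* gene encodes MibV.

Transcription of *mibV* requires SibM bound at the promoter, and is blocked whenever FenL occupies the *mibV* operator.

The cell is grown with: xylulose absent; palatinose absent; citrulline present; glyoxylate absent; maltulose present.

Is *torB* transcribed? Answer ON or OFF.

Palatinose is absent, so FenL is inactive.
Maltulose is present, so SibM is active.
No repressor is bound and SibM is active, so *mibV* is transcribed.
So MibV is produced and active.
No repressor is bound and MibV is active, so *sovE* is transcribed.
So SovE is produced and active.
Glyoxylate is absent, so HolM is active.
Citrulline is present, so NolJ is active.
With repressor NolJ bound, *kulT* is not transcribed.
So KulT is not produced.
Xylulose is absent, so GorQ is inactive.
With no repressor bound, *gorP* is transcribed.
So GorP is produced and active.
With repressor GorP bound, *bexC* is not transcribed.
So BexC is not produced.
No repressor is bound and SovE and HolM are active, so *torB* is transcribed.

ON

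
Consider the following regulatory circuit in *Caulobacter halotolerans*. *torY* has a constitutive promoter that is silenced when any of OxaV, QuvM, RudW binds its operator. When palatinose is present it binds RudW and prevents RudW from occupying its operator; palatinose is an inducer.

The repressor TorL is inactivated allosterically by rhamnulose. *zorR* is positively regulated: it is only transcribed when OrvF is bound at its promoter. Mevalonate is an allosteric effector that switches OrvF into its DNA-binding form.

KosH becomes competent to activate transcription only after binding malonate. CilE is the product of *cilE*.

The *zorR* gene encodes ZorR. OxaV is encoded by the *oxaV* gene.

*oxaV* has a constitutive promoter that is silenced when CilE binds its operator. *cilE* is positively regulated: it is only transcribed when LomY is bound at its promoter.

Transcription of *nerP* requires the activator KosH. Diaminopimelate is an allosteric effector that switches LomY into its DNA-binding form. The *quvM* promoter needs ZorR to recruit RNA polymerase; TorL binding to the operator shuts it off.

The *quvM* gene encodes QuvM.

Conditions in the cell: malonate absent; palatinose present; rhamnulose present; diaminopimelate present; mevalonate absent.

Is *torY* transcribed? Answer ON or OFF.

ON

Diaminopimelate is present, so LomY is active.
No repressor is bound and LomY is active, so *cilE* is transcribed.
So CilE is produced and active.
With repressor CilE bound, *oxaV* is not transcribed.
So OxaV is not produced.
Mevalonate is absent, so OrvF is inactive.
Required activator OrvF is absent, so *zorR* is not transcribed.
So ZorR is not produced.
Rhamnulose is present, so TorL is inactive.
Required activator ZorR is absent, so *quvM* is not transcribed.
So QuvM is not produced.
Palatinose is present, so RudW is inactive.
With no repressor bound, *torY* is transcribed.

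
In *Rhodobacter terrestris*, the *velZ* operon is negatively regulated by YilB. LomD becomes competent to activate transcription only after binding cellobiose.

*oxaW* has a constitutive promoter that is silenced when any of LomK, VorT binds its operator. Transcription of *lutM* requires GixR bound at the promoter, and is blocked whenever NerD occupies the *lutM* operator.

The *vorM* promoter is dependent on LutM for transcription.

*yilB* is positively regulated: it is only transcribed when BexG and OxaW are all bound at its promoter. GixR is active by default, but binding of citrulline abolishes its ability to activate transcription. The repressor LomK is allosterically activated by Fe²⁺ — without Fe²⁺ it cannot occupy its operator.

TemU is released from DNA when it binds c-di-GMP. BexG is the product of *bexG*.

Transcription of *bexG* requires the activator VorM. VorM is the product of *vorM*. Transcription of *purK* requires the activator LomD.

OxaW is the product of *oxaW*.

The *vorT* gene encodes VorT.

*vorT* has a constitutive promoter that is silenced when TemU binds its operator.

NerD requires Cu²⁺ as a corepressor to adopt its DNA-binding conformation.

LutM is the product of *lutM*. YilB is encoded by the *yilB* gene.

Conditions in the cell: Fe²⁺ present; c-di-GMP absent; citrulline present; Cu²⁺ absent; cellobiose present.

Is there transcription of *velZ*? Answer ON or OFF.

Citrulline is present, so GixR is inactive.
Cu²⁺ is absent, so NerD is inactive.
Required activator GixR is absent, so *lutM* is not transcribed.
So LutM is not produced.
Required activator LutM is absent, so *vorM* is not transcribed.
So VorM is not produced.
Required activator VorM is absent, so *bexG* is not transcribed.
So BexG is not produced.
Fe²⁺ is present, so LomK is active.
c-di-GMP is absent, so TemU is active.
With repressor TemU bound, *vorT* is not transcribed.
So VorT is not produced.
With repressor LomK bound, *oxaW* is not transcribed.
So OxaW is not produced.
Required activator BexG is absent, so *yilB* is not transcribed.
So YilB is not produced.
With no repressor bound, *velZ* is transcribed.

ON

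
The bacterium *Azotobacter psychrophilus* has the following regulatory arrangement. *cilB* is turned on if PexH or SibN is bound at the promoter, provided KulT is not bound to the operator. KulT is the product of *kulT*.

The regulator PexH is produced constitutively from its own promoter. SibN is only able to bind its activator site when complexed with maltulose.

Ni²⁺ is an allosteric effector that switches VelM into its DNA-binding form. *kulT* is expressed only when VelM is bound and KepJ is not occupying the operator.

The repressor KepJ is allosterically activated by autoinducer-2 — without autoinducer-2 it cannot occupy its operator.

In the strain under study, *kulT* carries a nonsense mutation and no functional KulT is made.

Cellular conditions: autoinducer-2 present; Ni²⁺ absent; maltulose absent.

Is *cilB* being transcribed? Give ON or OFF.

ON

PexH is produced constitutively and is active.
KulT is non-functional in this strain, so it has no effect.
Maltulose is absent, so SibN is inactive.
Activator PexH is present, so *cilB* is transcribed.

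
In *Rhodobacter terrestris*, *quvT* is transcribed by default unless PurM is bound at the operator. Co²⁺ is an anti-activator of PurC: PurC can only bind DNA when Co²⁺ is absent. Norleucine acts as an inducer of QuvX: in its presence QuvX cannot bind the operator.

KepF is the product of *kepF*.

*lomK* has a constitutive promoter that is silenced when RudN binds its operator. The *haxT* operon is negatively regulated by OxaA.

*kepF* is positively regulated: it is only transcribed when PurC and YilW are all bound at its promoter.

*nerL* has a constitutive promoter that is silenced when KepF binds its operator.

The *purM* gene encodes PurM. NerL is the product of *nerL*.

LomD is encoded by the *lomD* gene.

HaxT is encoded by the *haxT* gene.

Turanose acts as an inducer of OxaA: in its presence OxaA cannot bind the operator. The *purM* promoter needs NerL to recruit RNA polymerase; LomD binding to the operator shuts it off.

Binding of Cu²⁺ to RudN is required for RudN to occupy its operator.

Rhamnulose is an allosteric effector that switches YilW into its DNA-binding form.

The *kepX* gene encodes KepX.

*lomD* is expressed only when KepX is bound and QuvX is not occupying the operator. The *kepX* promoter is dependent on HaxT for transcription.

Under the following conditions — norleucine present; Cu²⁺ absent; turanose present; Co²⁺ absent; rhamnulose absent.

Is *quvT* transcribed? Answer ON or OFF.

ON

Turanose is present, so OxaA is inactive.
With no repressor bound, *haxT* is transcribed.
So HaxT is produced and active.
No repressor is bound and HaxT is active, so *kepX* is transcribed.
So KepX is produced and active.
Norleucine is present, so QuvX is inactive.
No repressor is bound and KepX is active, so *lomD* is transcribed.
So LomD is produced and active.
Co²⁺ is absent, so PurC is active.
Rhamnulose is absent, so YilW is inactive.
Required activator YilW is absent, so *kepF* is not transcribed.
So KepF is not produced.
With no repressor bound, *nerL* is transcribed.
So NerL is produced and active.
With repressor LomD bound, *purM* is not transcribed.
So PurM is not produced.
With no repressor bound, *quvT* is transcribed.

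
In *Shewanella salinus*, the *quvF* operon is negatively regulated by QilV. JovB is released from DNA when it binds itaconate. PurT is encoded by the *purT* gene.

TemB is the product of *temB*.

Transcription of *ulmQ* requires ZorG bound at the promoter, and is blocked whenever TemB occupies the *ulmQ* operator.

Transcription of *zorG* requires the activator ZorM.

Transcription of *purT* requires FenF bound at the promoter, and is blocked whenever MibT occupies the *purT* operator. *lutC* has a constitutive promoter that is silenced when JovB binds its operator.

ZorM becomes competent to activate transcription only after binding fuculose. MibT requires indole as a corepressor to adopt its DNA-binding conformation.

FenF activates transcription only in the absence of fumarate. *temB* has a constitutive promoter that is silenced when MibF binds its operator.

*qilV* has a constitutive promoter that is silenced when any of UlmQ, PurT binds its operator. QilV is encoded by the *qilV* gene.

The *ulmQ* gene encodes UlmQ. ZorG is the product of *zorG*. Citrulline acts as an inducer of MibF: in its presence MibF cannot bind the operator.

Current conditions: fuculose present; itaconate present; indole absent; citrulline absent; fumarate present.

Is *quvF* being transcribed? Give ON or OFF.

ON

Fuculose is present, so ZorM is active.
No repressor is bound and ZorM is active, so *zorG* is transcribed.
So ZorG is produced and active.
Citrulline is absent, so MibF is active.
With repressor MibF bound, *temB* is not transcribed.
So TemB is not produced.
No repressor is bound and ZorG is active, so *ulmQ* is transcribed.
So UlmQ is produced and active.
Indole is absent, so MibT is inactive.
Fumarate is present, so FenF is inactive.
Required activator FenF is absent, so *purT* is not transcribed.
So PurT is not produced.
With repressor UlmQ bound, *qilV* is not transcribed.
So QilV is not produced.
With no repressor bound, *quvF* is transcribed.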